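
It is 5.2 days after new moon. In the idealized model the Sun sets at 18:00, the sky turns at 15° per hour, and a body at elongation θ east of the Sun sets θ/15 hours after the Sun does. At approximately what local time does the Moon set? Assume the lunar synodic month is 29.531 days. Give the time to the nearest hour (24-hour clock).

22:00

Elongation θ = 360° × 5.2/29.531 ≈ 63.4°.
The Moon trails the Sun by θ/15 = 63.4/15 ≈ 4.23 hours.
18:00 + 4.23 h ≈ 22:14 → 22:00 to the nearest hour.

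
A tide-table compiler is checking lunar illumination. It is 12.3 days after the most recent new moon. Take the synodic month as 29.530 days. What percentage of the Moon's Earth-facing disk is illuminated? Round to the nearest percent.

Elongation θ = 360° × 12.3/29.530 ≈ 149.9°.
Illuminated fraction = (1 − cos 149.9°)/2 = (1 − (-0.866))/2 ≈ 0.933, so 93%.

93%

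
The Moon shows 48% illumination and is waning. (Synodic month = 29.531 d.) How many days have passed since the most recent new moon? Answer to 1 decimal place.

22.3 days

cos θ = 1 − 2f = 0.040, giving a principal value of 87.7°.
Waning ⇒ past full, so θ = 360° − 87.7° = 272.3°.
That fraction of the synodic month is 272.3/360 × 29.531 d ≈ 22.34 d.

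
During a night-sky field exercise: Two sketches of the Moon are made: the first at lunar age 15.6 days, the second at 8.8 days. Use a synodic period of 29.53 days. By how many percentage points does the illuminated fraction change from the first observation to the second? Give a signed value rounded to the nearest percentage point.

-34 pp

First observation: θ = 360°·15.6/29.53 = 190.2°, so f = 0.992.
Second observation: θ = 107.3°, f = 0.649.
Δf = 0.649 − 0.992 = -0.344, i.e. -34 pp.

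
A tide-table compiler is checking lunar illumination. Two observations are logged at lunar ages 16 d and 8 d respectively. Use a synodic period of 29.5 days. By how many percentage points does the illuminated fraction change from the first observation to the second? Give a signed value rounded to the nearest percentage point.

θ₁ = 360° × 16/29.5 = 195.3°, f₁ = (1 − cos θ₁)/2 = 0.982.
θ₂ = 360° × 8/29.5 = 97.6°, f₂ = (1 − cos θ₂)/2 = 0.566.
Change = f₂ − f₁ = -0.416 → -42 percentage points.

-42 percentage points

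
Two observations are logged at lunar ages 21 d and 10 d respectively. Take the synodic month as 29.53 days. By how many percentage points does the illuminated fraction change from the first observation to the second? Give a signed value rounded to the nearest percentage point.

First observation: θ = 360°·21/29.53 = 256.0°, so f = 0.621.
Second observation: θ = 121.9°, f = 0.764.
Δf = 0.764 − 0.621 = +0.143, i.e. +14 pp.

+14 pp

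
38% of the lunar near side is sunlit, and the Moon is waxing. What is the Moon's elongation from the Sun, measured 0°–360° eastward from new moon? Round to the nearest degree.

cos θ = 1 − 2f = 0.240, giving a principal value of 76.1°.
The Moon is waxing (0°–180°), so θ = 76.1° directly.

76°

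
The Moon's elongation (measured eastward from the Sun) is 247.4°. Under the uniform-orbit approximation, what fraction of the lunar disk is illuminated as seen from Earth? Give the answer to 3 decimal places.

0.692

Half-versine of 247.4°: (1 − (-0.384))/2 = 0.692.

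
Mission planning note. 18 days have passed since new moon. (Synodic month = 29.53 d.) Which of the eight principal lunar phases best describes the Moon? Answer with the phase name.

At 18/29.53 of the cycle, θ ≈ 219° — the waning gibbous range.

waning gibbous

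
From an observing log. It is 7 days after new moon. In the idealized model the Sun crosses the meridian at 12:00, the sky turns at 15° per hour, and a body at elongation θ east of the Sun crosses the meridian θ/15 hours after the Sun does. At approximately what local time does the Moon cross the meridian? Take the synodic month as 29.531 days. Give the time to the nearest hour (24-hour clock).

The Moon has covered 7/29.531 of its cycle, so θ ≈ 360° × 7/29.531 = 85.3°.
The Moon trails the Sun by θ/15 = 85.3/15 ≈ 5.69 hours.
12:00 + 5.69 h ≈ 17:41 → 18:00 to the nearest hour.

18:00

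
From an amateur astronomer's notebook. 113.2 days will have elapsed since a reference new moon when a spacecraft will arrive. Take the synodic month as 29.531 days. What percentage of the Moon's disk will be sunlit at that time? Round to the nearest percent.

113.2/29.531 = 3.833 lunations, so 3 complete cycles and 24.61 d into the next.
Elongation θ = 360° × 24.61/29.531 ≈ 300.0°.
Illuminated fraction = (1 − cos 300.0°)/2 = (1 − 0.500)/2 ≈ 0.250, so 25%.

25%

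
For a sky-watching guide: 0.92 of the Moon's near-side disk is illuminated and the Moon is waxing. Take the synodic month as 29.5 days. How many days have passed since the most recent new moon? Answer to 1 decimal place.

12.1 days

From f = (1 − cos θ)/2: cos θ = 1 − 2×0.92 = -0.840; arccos → 147.1°.
The Moon is waxing (0°–180°), so θ = 147.1° directly.
Age = 29.5 × 147.1°/360° ≈ 12.06 days.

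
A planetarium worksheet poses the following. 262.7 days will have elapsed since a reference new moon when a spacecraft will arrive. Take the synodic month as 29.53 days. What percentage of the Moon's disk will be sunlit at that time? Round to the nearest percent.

262.7 d spans 8 complete synodic months (8 × 29.53 = 236.24 d) plus 26.46 d.
Elongation θ = 360° × 26.46/29.53 ≈ 322.6°.
Illuminated fraction = (1 − cos 322.6°)/2 = (1 − 0.794)/2 ≈ 0.103, so 10%.

10%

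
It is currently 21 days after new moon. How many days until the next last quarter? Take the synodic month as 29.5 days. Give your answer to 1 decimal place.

1.1 days

Last quarter is 0.75 of the way through the cycle: age 0.75 × 29.5 = 22.125 d.
So 1.125 days remain (22.125 − 21).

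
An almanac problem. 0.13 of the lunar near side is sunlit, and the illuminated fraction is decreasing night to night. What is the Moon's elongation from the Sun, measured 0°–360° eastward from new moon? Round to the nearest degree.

318°

cos θ = 1 − 2f = 0.740, giving a principal value of 42.3°.
A waning Moon lies in 180°–360°, so θ = 360° − 42.3° = 317.7°.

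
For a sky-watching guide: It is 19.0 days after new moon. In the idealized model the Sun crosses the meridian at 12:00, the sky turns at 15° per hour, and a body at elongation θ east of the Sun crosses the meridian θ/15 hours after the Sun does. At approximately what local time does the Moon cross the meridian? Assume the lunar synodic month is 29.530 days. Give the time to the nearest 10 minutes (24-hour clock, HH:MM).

03:30

Phase angle: θ = 360°·(19.0 d)/(29.530 d) = 231.6°.
Delay after the Sun = 231.6° / (15°/h) ≈ 15.44 h.
12:00 + 15.442 h ≈ 03:27 → 03:30 to the nearest ten minutes.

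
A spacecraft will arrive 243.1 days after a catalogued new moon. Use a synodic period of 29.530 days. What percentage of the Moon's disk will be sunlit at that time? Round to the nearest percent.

44%

Reduce mod P: 243.1 − 8×29.530 = 6.86 d into the current lunation.
The Moon has covered 6.86/29.530 of its cycle, so θ ≈ 360° × 6.86/29.530 = 83.6°.
With cos θ = 0.111, the lit fraction is (1 − 0.111)/2 ≈ 0.445, so 44%.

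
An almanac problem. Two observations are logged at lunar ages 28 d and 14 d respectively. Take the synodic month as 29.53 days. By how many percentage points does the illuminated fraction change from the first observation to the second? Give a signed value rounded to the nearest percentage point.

+97 pp

First observation: θ = 360°·28/29.53 = 341.3°, so f = 0.026.
Second observation: θ = 170.7°, f = 0.993.
Δf = 0.993 − 0.026 = +0.967, i.e. +97 pp.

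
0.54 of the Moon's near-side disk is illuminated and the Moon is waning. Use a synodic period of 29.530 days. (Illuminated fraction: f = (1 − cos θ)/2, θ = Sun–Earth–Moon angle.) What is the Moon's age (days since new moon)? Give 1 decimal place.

cos θ = 1 − 2f = -0.080, giving a principal value of 94.6°.
A waning Moon lies in 180°–360°, so θ = 360° − 94.6° = 265.4°.
At 360°/29.530 d per day, 265.4° corresponds to 21.77 days.

21.8 days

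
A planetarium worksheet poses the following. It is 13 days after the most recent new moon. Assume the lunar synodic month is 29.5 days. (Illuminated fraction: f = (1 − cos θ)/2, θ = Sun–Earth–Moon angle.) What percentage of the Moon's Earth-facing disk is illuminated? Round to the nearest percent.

97%

Phase angle: θ = 360°·(13 d)/(29.5 d) = 158.6°.
cos 158.6° = (-0.931), so f = (1 − (-0.931))/2 = 0.966, so 97%.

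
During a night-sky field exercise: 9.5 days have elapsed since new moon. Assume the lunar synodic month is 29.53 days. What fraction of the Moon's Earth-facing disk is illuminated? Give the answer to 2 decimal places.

The Moon has covered 9.5/29.53 of its cycle, so θ ≈ 360° × 9.5/29.53 = 115.8°.
With cos θ = (-0.435), the lit fraction is (1 − (-0.435))/2 ≈ 0.718.

0.72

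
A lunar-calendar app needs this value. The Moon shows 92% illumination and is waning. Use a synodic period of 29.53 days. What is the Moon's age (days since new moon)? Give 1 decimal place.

17.5 days

cos θ = 1 − 2f = -0.840, giving a principal value of 147.1°.
A waning Moon lies in 180°–360°, so θ = 360° − 147.1° = 212.9°.
That fraction of the synodic month is 212.9/360 × 29.53 d ≈ 17.46 d.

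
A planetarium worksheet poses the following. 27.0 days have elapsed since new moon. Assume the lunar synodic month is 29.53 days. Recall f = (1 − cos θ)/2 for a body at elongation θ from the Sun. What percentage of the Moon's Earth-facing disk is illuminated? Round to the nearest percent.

Phase angle: θ = 360°·(27.0 d)/(29.53 d) = 329.2°.
cos 329.2° = 0.859, so f = (1 − 0.859)/2 = 0.071, so 7%.

7%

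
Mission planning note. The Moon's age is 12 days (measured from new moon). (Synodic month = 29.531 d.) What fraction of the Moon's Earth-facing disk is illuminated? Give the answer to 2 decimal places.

The Moon has covered 12/29.531 of its cycle, so θ ≈ 360° × 12/29.531 = 146.3°.
cos 146.3° = (-0.832), so f = (1 − (-0.832))/2 = 0.916.

0.92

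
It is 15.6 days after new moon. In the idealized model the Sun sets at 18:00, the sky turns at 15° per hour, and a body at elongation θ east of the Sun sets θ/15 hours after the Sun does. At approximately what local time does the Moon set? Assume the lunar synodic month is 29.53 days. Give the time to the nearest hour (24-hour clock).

Elongation θ = 360° × 15.6/29.53 ≈ 190.2°.
Delay after the Sun = 190.2° / (15°/h) ≈ 12.68 h.
18:00 + 12.68 h ≈ 06:41 → 07:00 to the nearest hour.

07:00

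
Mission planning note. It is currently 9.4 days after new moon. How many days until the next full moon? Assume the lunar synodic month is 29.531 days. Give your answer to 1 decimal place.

5.4 days

Full moon is 0.5 of the way through the cycle: age 0.5 × 29.531 = 14.765 d.
That is 14.765 − 9.4 = 5.365 days ahead.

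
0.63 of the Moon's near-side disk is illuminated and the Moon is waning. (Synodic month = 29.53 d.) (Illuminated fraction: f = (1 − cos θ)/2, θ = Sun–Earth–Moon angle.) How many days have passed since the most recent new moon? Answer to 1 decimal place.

Invert f = (1 − cos θ)/2 to get cos θ = 1 − 2(0.63) = -0.260, hence θ₀ = arccos -0.260 = 105.1°.
Waning ⇒ past full, so θ = 360° − 105.1° = 254.9°.
That fraction of the synodic month is 254.9/360 × 29.53 d ≈ 20.91 d.

20.9 days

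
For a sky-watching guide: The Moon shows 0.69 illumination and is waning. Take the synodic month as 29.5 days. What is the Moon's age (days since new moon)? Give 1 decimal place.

20.3 days

cos θ = 1 − 2f = -0.380, giving a principal value of 112.3°.
A waning Moon lies in 180°–360°, so θ = 360° − 112.3° = 247.7°.
That fraction of the synodic month is 247.7/360 × 29.5 d ≈ 20.29 d.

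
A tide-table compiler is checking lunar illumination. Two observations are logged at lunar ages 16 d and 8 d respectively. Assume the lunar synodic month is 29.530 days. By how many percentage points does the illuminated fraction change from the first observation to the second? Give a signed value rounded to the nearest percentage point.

-42 pp

First observation: θ = 360°·16/29.530 = 195.1°, so f = 0.983.
Second observation: θ = 97.5°, f = 0.566.
Δf = 0.566 − 0.983 = -0.417, i.e. -42 pp.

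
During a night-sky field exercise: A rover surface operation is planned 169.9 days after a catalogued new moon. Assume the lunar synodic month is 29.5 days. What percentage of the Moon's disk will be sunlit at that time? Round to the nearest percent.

47%

Reduce mod P: 169.9 − 5×29.5 = 22.40 d into the current lunation.
The Moon has covered 22.40/29.5 of its cycle, so θ ≈ 360° × 22.40/29.5 = 273.4°.
cos 273.4° = 0.059, so f = (1 − 0.059)/2 = 0.471, so 47%.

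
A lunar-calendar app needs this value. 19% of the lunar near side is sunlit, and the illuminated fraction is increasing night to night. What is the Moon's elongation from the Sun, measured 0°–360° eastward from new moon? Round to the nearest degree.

Invert f = (1 − cos θ)/2 to get cos θ = 1 − 2(0.19) = 0.620, hence θ₀ = arccos 0.620 = 51.7°.
The Moon is waxing (0°–180°), so θ = 51.7° directly.

52°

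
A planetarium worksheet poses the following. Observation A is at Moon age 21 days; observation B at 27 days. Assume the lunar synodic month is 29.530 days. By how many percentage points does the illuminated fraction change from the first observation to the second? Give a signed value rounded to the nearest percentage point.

θ₁ = 360° × 21/29.530 = 256.0°, f₁ = (1 − cos θ₁)/2 = 0.621.
θ₂ = 360° × 27/29.530 = 329.2°, f₂ = (1 − cos θ₂)/2 = 0.071.
Change = f₂ − f₁ = -0.550 → -55 percentage points.

-55 pp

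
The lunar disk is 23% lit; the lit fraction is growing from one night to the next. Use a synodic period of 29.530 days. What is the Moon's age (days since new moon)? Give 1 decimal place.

Invert f = (1 − cos θ)/2 to get cos θ = 1 − 2(0.23) = 0.540, hence θ₀ = arccos 0.540 = 57.3°.
The Moon is waxing (0°–180°), so θ = 57.3° directly.
That fraction of the synodic month is 57.3/360 × 29.530 d ≈ 4.70 d.

4.7 days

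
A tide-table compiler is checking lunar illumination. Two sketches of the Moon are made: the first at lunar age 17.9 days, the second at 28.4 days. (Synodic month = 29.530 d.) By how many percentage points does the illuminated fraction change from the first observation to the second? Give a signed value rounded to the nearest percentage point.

-88 percentage points

θ₁ = 360° × 17.9/29.530 = 218.2°, f₁ = (1 − cos θ₁)/2 = 0.893.
θ₂ = 360° × 28.4/29.530 = 346.2°, f₂ = (1 − cos θ₂)/2 = 0.014.
Change = f₂ − f₁ = -0.878 → -88 percentage points.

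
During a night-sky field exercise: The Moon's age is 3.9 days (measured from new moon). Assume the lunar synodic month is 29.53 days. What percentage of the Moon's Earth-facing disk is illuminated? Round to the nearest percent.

The Moon has covered 3.9/29.53 of its cycle, so θ ≈ 360° × 3.9/29.53 = 47.5°.
cos 47.5° = 0.675, so f = (1 − 0.675)/2 = 0.162, so 16%.

16%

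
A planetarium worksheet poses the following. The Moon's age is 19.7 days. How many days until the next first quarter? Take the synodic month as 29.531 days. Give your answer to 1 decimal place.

17.2 days

First quarter occurs at elongation 90°, i.e. at age 29.531 × 90/360 = 7.383 d.
Already past this cycle's first quarter; the next is at 7.383 + 29.531 = 36.914 d, so 36.914 − 19.7 = 17.214 days.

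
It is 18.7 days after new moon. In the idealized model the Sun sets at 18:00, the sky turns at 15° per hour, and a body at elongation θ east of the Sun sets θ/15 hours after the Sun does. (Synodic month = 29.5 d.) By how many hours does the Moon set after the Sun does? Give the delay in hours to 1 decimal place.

15.2 h

Phase angle: θ = 360°·(18.7 d)/(29.5 d) = 228.2°.
Delay after the Sun = 228.2° / (15°/h) ≈ 15.21 h.
So the Moon sets 15.21 h after the Sun.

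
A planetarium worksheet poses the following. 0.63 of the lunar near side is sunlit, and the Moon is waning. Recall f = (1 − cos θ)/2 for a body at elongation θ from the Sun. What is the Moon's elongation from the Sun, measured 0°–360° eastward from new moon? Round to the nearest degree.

255°

From f = (1 − cos θ)/2: cos θ = 1 − 2×0.63 = -0.260; arccos → 105.1°.
Waning ⇒ past full, so θ = 360° − 105.1° = 254.9°.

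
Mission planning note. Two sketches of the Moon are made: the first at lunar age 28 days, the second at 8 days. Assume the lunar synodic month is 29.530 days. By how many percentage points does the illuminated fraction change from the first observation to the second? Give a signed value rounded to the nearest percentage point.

θ₁ = 360° × 28/29.530 = 341.3°, f₁ = (1 − cos θ₁)/2 = 0.026.
θ₂ = 360° × 8/29.530 = 97.5°, f₂ = (1 − cos θ₂)/2 = 0.566.
Change = f₂ − f₁ = +0.539 → +54 percentage points.

+54 pp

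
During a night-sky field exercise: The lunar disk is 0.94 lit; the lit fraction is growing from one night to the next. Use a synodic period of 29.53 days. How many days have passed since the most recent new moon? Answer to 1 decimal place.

12.4 days

cos θ = 1 − 2f = -0.880, giving a principal value of 151.6°.
The Moon is waxing (0°–180°), so θ = 151.6° directly.
That fraction of the synodic month is 151.6/360 × 29.53 d ≈ 12.44 d.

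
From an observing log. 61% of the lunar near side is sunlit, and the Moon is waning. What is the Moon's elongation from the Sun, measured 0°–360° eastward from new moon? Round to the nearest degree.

257°

cos θ = 1 − 2f = -0.220, giving a principal value of 102.7°.
Since the Moon is past full (waning), take the reflex angle: θ = 360° − 102.7° = 257.3°.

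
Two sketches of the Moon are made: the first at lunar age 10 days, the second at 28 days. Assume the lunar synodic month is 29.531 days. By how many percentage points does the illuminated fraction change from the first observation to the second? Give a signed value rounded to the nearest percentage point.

-74 pp

First observation: θ = 360°·10/29.531 = 121.9°, so f = 0.764.
Second observation: θ = 341.3°, f = 0.026.
Δf = 0.026 − 0.764 = -0.738, i.e. -74 pp.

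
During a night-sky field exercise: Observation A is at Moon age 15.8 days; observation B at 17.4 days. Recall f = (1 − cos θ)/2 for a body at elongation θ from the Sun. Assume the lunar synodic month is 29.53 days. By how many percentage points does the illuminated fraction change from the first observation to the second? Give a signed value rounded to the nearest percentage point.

θ₁ = 360° × 15.8/29.53 = 192.6°, f₁ = (1 − cos θ₁)/2 = 0.988.
θ₂ = 360° × 17.4/29.53 = 212.1°, f₂ = (1 − cos θ₂)/2 = 0.923.
Change = f₂ − f₁ = -0.064 → -6 percentage points.

-6 pp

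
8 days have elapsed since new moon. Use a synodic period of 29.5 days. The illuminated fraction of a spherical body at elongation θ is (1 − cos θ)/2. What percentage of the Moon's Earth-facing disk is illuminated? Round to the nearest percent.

57%

Elongation θ = 360° × 8/29.5 ≈ 97.6°.
With cos θ = (-0.133), the lit fraction is (1 − (-0.133))/2 ≈ 0.566, so 57%.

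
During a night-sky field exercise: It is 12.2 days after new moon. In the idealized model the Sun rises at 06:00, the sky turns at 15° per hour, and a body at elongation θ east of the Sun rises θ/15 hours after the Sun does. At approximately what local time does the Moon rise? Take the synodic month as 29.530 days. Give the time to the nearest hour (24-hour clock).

The Moon has covered 12.2/29.530 of its cycle, so θ ≈ 360° × 12.2/29.530 = 148.7°.
At 15° of sky rotation per hour, 148.7° corresponds to a 9.92 h lag.
06:00 + 9.92 h ≈ 15:55 → 16:00 to the nearest hour.

16:00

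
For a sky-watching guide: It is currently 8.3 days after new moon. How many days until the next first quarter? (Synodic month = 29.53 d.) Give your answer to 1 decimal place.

28.6 days

First quarter is 0.25 of the way through the cycle: age 0.25 × 29.53 = 7.383 d.
This lunation's first quarter (7.383 d) has passed, so add one period: 36.913 − 8.3 = 28.613 days.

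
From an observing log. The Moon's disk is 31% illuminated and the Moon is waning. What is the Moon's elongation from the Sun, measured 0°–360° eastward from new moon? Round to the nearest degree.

Invert f = (1 − cos θ)/2 to get cos θ = 1 − 2(0.31) = 0.380, hence θ₀ = arccos 0.380 = 67.7°.
A waning Moon lies in 180°–360°, so θ = 360° − 67.7° = 292.3°.

292°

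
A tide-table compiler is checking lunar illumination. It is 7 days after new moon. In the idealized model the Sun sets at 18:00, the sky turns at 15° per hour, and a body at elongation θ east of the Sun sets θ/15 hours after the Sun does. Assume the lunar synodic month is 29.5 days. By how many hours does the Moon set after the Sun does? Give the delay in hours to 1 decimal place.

5.7 h

The Moon has covered 7/29.5 of its cycle, so θ ≈ 360° × 7/29.5 = 85.4°.
The Moon trails the Sun by θ/15 = 85.4/15 ≈ 5.69 hours.
So the Moon sets 5.69 h after the Sun.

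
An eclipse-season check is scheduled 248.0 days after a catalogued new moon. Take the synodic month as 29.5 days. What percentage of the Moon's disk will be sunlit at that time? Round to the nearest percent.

92%

248.0 d spans 8 complete synodic months (8 × 29.5 = 236.00 d) plus 12.00 d.
Phase angle: θ = 360°·(12.00 d)/(29.5 d) = 146.4°.
Illuminated fraction = (1 − cos 146.4°)/2 = (1 − (-0.833))/2 ≈ 0.917, so 92%.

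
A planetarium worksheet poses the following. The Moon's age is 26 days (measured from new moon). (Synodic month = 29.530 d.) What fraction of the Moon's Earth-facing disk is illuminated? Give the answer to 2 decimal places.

Elongation θ = 360° × 26/29.530 ≈ 317.0°.
cos 317.0° = 0.731, so f = (1 − 0.731)/2 = 0.135.

0.13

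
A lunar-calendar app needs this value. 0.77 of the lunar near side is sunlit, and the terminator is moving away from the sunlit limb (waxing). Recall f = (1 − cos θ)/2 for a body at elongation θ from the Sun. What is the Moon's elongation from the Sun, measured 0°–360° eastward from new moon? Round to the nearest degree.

From f = (1 − cos θ)/2: cos θ = 1 − 2×0.77 = -0.540; arccos → 122.7°.
The Moon is waxing (0°–180°), so θ = 122.7° directly.

123°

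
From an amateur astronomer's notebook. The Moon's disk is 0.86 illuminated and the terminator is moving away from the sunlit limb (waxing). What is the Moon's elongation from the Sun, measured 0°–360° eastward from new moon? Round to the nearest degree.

cos θ = 1 − 2f = -0.720, giving a principal value of 136.1°.
Waxing ⇒ before full, so θ = 136.1°.

136°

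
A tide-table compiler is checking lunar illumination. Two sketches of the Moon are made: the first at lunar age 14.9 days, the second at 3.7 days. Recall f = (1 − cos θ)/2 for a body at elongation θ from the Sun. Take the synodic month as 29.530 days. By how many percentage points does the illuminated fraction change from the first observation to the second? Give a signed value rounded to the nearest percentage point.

θ₁ = 360° × 14.9/29.530 = 181.6°, f₁ = (1 − cos θ₁)/2 = 1.000.
θ₂ = 360° × 3.7/29.530 = 45.1°, f₂ = (1 − cos θ₂)/2 = 0.147.
Change = f₂ − f₁ = -0.853 → -85 percentage points.

-85 pp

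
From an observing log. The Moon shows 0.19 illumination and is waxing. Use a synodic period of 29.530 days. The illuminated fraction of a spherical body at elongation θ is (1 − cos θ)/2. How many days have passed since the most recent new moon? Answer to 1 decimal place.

4.2 days

From f = (1 − cos θ)/2: cos θ = 1 − 2×0.19 = 0.620; arccos → 51.7°.
The Moon is waxing (0°–180°), so θ = 51.7° directly.
That fraction of the synodic month is 51.7/360 × 29.530 d ≈ 4.24 d.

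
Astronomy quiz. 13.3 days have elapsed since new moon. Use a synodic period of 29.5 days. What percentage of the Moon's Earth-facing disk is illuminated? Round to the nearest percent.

Phase angle: θ = 360°·(13.3 d)/(29.5 d) = 162.3°.
Illuminated fraction = (1 − cos 162.3°)/2 = (1 − (-0.953))/2 ≈ 0.976, so 98%.

98%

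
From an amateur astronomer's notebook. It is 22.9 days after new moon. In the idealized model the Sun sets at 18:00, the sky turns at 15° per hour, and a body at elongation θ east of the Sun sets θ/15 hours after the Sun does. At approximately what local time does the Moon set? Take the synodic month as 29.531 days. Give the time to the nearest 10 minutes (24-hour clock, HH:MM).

12:40

Phase angle: θ = 360°·(22.9 d)/(29.531 d) = 279.2°.
At 15° of sky rotation per hour, 279.2° corresponds to a 18.61 h lag.
18:00 + 18.611 h ≈ 12:37 → 12:40 to the nearest ten minutes.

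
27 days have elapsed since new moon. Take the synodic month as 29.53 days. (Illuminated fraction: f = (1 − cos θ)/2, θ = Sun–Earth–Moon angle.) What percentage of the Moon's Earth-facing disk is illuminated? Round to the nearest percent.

The Moon has covered 27/29.53 of its cycle, so θ ≈ 360° × 27/29.53 = 329.2°.
With cos θ = 0.859, the lit fraction is (1 − 0.859)/2 ≈ 0.071, so 7%.

7%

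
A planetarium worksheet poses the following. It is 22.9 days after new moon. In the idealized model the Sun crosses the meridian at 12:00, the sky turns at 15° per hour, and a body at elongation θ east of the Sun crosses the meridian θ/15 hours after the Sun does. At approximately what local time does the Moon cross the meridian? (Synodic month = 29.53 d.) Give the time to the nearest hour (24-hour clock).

07:00

Phase angle: θ = 360°·(22.9 d)/(29.53 d) = 279.2°.
The Moon trails the Sun by θ/15 = 279.2/15 ≈ 18.61 hours.
12:00 + 18.61 h ≈ 06:37 → 07:00 to the nearest hour.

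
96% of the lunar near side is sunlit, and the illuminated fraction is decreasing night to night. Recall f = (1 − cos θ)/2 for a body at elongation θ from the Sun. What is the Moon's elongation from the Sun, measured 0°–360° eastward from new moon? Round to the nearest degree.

cos θ = 1 − 2f = -0.920, giving a principal value of 156.9°.
Waning ⇒ past full, so θ = 360° − 156.9° = 203.1°.

203°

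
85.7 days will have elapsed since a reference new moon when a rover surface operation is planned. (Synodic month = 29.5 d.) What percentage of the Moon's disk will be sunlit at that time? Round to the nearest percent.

9%

85.7 d spans 2 complete synodic months (2 × 29.5 = 59.00 d) plus 26.70 d.
Phase angle: θ = 360°·(26.70 d)/(29.5 d) = 325.8°.
Illuminated fraction = (1 − cos 325.8°)/2 = (1 − 0.827)/2 ≈ 0.086, so 9%.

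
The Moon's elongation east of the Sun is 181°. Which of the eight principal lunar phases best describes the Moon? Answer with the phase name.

The full moon sector spans roughly 158°–202°; 181° falls inside it.

full moon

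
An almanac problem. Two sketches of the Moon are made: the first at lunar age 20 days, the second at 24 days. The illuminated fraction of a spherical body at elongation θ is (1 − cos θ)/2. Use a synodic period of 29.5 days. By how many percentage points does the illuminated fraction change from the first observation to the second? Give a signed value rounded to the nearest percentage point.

-41 pp

First observation: θ = 360°·20/29.5 = 244.1°, so f = 0.719.
Second observation: θ = 292.9°, f = 0.306.
Δf = 0.306 − 0.719 = -0.413, i.e. -41 pp.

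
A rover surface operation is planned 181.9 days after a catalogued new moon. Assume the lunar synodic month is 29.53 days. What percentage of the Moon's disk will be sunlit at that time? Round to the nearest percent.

181.9 d spans 6 complete synodic months (6 × 29.53 = 177.18 d) plus 4.72 d.
Elongation θ = 360° × 4.72/29.53 ≈ 57.5°.
Illuminated fraction = (1 − cos 57.5°)/2 = (1 − 0.537)/2 ≈ 0.232, so 23%.

23%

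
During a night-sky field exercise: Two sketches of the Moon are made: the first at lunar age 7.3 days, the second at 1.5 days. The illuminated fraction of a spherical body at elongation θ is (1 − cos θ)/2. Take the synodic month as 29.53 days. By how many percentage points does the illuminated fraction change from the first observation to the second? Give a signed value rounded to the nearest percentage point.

First observation: θ = 360°·7.3/29.53 = 89.0°, so f = 0.491.
Second observation: θ = 18.3°, f = 0.025.
Δf = 0.025 − 0.491 = -0.466, i.e. -47 pp.

-47 percentage points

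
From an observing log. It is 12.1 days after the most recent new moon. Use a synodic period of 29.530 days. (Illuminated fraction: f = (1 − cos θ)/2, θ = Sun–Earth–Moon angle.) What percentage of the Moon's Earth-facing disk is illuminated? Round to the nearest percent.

The Moon has covered 12.1/29.530 of its cycle, so θ ≈ 360° × 12.1/29.530 = 147.5°.
With cos θ = (-0.843), the lit fraction is (1 − (-0.843))/2 ≈ 0.922, so 92%.

92%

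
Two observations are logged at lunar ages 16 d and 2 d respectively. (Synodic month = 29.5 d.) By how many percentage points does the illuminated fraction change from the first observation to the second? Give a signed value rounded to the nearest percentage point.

-94 pp

θ₁ = 360° × 16/29.5 = 195.3°, f₁ = (1 − cos θ₁)/2 = 0.982.
θ₂ = 360° × 2/29.5 = 24.4°, f₂ = (1 − cos θ₂)/2 = 0.045.
Change = f₂ − f₁ = -0.938 → -94 percentage points.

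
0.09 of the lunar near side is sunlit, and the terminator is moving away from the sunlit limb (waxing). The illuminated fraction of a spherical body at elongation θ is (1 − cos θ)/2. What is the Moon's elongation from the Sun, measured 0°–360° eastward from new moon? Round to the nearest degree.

35°

Invert f = (1 − cos θ)/2 to get cos θ = 1 − 2(0.09) = 0.820, hence θ₀ = arccos 0.820 = 34.9°.
Before full moon the principal value applies: θ = 34.9°.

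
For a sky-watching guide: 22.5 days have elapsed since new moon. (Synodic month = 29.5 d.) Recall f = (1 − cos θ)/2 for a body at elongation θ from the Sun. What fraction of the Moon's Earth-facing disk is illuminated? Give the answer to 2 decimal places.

Phase angle: θ = 360°·(22.5 d)/(29.5 d) = 274.6°.
With cos θ = 0.080, the lit fraction is (1 − 0.080)/2 ≈ 0.460.

0.46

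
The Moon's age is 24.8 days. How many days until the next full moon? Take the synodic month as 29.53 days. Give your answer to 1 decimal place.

19.5 days

Full moon is 0.5 of the way through the cycle: age 0.5 × 29.53 = 14.765 d.
Already past this cycle's full moon; the next is at 14.765 + 29.53 = 44.295 d, so 44.295 − 24.8 = 19.495 days.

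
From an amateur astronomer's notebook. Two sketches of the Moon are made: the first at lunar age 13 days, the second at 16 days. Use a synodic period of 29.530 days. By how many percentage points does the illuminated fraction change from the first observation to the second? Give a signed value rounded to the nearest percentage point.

First observation: θ = 360°·13/29.530 = 158.5°, so f = 0.965.
Second observation: θ = 195.1°, f = 0.983.
Δf = 0.983 − 0.965 = +0.018, i.e. +2 pp.

+2 pp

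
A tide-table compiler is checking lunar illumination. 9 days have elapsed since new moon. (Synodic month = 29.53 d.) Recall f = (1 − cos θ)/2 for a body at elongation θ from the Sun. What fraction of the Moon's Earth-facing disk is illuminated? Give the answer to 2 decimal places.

Phase angle: θ = 360°·(9 d)/(29.53 d) = 109.7°.
cos 109.7° = (-0.337), so f = (1 − (-0.337))/2 = 0.669.

0.67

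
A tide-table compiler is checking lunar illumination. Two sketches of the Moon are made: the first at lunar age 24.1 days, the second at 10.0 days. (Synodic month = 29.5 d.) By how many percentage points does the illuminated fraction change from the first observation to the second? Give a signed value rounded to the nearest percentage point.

+47 pp

θ₁ = 360° × 24.1/29.5 = 294.1°, f₁ = (1 − cos θ₁)/2 = 0.296.
θ₂ = 360° × 10.0/29.5 = 122.0°, f₂ = (1 − cos θ₂)/2 = 0.765.
Change = f₂ − f₁ = +0.469 → +47 percentage points.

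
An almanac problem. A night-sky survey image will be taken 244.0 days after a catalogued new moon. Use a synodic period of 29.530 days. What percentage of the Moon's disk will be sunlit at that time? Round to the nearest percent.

54%

244.0 d spans 8 complete synodic months (8 × 29.530 = 236.24 d) plus 7.76 d.
Elongation θ = 360° × 7.76/29.530 ≈ 94.6°.
cos 94.6° = (-0.080), so f = (1 − (-0.080))/2 = 0.540, so 54%.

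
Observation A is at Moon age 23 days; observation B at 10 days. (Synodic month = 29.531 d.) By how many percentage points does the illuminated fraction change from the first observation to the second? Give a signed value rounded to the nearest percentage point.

θ₁ = 360° × 23/29.531 = 280.4°, f₁ = (1 − cos θ₁)/2 = 0.410.
θ₂ = 360° × 10/29.531 = 121.9°, f₂ = (1 − cos θ₂)/2 = 0.764.
Change = f₂ − f₁ = +0.354 → +35 percentage points.

+35 pp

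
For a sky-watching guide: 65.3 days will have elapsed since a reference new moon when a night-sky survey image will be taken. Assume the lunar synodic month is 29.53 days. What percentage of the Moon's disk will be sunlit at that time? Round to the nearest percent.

38%

Reduce mod P: 65.3 − 2×29.53 = 6.24 d into the current lunation.
The Moon has covered 6.24/29.53 of its cycle, so θ ≈ 360° × 6.24/29.53 = 76.1°.
With cos θ = 0.241, the lit fraction is (1 − 0.241)/2 ≈ 0.380, so 38%.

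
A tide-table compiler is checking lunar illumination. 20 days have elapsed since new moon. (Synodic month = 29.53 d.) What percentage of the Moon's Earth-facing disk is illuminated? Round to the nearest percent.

Elongation θ = 360° × 20/29.53 ≈ 243.8°.
With cos θ = (-0.441), the lit fraction is (1 − (-0.441))/2 ≈ 0.721, so 72%.

72%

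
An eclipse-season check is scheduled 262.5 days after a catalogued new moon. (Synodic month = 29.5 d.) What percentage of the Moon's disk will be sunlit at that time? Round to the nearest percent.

10%

262.5 d spans 8 complete synodic months (8 × 29.5 = 236.00 d) plus 26.50 d.
Elongation θ = 360° × 26.50/29.5 ≈ 323.4°.
With cos θ = 0.803, the lit fraction is (1 − 0.803)/2 ≈ 0.099, so 10%.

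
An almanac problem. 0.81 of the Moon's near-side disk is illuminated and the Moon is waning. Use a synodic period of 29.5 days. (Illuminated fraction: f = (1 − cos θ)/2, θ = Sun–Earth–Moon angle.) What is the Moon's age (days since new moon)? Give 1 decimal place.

19.0 days

cos θ = 1 − 2f = -0.620, giving a principal value of 128.3°.
A waning Moon lies in 180°–360°, so θ = 360° − 128.3° = 231.7°.
That fraction of the synodic month is 231.7/360 × 29.5 d ≈ 18.99 d.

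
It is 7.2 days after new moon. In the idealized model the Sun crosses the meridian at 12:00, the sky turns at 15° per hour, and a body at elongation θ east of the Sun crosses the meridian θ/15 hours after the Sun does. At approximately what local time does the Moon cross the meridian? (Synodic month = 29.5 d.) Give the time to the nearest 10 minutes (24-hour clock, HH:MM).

17:50

The Moon has covered 7.2/29.5 of its cycle, so θ ≈ 360° × 7.2/29.5 = 87.9°.
Delay after the Sun = 87.9° / (15°/h) ≈ 5.86 h.
12:00 + 5.858 h ≈ 17:51 → 17:50 to the nearest ten minutes.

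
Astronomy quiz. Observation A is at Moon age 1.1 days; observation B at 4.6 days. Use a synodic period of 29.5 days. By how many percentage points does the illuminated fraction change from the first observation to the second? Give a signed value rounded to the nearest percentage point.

θ₁ = 360° × 1.1/29.5 = 13.4°, f₁ = (1 − cos θ₁)/2 = 0.014.
θ₂ = 360° × 4.6/29.5 = 56.1°, f₂ = (1 − cos θ₂)/2 = 0.221.
Change = f₂ − f₁ = +0.208 → +21 percentage points.

+21 percentage points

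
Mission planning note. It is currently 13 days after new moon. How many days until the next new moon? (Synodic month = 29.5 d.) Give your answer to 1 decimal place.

16.5 days

The next new moon completes the synodic month: 29.5 − 13 = 16.500 days.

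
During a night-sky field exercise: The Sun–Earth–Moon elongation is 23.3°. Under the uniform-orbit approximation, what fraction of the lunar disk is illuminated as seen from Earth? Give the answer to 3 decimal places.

Half-versine of 23.3°: (1 − 0.918)/2 = 0.041.

0.041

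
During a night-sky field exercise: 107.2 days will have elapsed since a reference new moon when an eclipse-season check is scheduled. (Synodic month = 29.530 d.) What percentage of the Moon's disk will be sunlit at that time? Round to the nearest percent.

107.2 d spans 3 complete synodic months (3 × 29.530 = 88.59 d) plus 18.61 d.
Phase angle: θ = 360°·(18.61 d)/(29.530 d) = 226.9°.
Illuminated fraction = (1 − cos 226.9°)/2 = (1 − (-0.684))/2 ≈ 0.842, so 84%.

84%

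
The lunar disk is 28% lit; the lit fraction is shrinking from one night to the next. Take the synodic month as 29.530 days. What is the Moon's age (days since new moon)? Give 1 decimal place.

24.3 days

cos θ = 1 − 2f = 0.440, giving a principal value of 63.9°.
Waning ⇒ past full, so θ = 360° − 63.9° = 296.1°.
That fraction of the synodic month is 296.1/360 × 29.530 d ≈ 24.29 d.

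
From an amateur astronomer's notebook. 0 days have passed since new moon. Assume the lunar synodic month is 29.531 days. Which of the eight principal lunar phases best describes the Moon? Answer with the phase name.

At 0/29.531 of the cycle, θ ≈ 0° — the new moon range.

new moon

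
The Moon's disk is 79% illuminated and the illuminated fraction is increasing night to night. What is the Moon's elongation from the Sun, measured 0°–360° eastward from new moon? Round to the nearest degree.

125°

cos θ = 1 − 2f = -0.580, giving a principal value of 125.5°.
Waxing ⇒ before full, so θ = 125.5°.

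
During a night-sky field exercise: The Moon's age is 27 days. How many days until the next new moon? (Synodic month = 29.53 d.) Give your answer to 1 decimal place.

2.5 days

One full lunation from the last new moon is 29.53 d; remaining = 29.53 − 27 = 2.530 d.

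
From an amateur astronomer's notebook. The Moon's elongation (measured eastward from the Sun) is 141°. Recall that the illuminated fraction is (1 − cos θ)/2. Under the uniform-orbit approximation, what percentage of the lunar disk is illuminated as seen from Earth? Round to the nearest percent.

89%

cos 141° = (-0.777), so f = (1 − (-0.777))/2 = 0.889, i.e. 89%.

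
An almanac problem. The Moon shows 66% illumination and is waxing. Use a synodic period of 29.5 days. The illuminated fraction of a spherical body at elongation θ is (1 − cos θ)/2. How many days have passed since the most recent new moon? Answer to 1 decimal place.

8.9 days

From f = (1 − cos θ)/2: cos θ = 1 − 2×0.66 = -0.320; arccos → 108.7°.
Before full moon the principal value applies: θ = 108.7°.
That fraction of the synodic month is 108.7/360 × 29.5 d ≈ 8.90 d.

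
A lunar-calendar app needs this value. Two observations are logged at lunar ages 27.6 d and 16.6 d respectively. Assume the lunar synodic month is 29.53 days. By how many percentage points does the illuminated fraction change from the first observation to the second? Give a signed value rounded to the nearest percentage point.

θ₁ = 360° × 27.6/29.53 = 336.5°, f₁ = (1 − cos θ₁)/2 = 0.042.
θ₂ = 360° × 16.6/29.53 = 202.4°, f₂ = (1 − cos θ₂)/2 = 0.962.
Change = f₂ − f₁ = +0.921 → +92 percentage points.

+92 percentage points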